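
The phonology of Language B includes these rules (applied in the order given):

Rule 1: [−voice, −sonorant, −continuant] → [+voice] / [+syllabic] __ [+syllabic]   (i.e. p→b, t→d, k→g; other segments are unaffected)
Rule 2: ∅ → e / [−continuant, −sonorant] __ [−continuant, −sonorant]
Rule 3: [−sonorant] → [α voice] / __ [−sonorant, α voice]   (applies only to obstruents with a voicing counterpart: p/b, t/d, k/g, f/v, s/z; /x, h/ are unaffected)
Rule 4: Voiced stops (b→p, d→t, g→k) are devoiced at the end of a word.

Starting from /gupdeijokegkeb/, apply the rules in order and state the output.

Rule 1 (intervocalic voicing): /k/ is a voiceless stop between vowels /o/ and /e/, so it voices to [g]. /gupdeijokegkeb/ → gupdeijogegkeb.
Rule 2 (stop-cluster e-epenthesis): /p/ and /d/ form a stop–stop cluster, so [e] is inserted between them. /g/ and /k/ form a stop–stop cluster, so [e] is inserted between them. /gupdeijogegkeb/ → gupedeijogegekeb.
Rule 3 (regressive voicing assimilation): no segment meets the environment; /gupedeijogegekeb/ is unchanged.
Rule 4 (final devoicing): /b/ is a voiced stop in word-final position, so it devoices to [p]. /gupedeijogegekeb/ → gupedeijogegekep.

gupedeijogegekep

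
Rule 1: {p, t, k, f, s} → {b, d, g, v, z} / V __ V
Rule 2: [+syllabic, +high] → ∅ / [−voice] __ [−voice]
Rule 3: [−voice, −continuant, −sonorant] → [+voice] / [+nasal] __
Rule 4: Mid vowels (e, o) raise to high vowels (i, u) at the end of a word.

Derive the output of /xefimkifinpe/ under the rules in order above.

xevimgivinbi

Rule 1 (intervocalic voicing): /f/ is a voiceless obstruent between vowels /e/ and /i/, so it voices to [v]. /f/ is a voiceless obstruent between vowels /i/ and /i/, so it voices to [v]. /xefimkifinpe/ → xevimkivinpe.
Rule 2 (high vowel syncope): no segment meets the environment; /xevimkivinpe/ is unchanged.
Rule 3 (post-nasal voicing): /k/ is a voiceless stop immediately after the nasal /m/, so it voices to [g]. /p/ is a voiceless stop immediately after the nasal /n/, so it voices to [b]. /xevimkivinpe/ → xevimgivinbe.
Rule 4 (final vowel raising): /e/ is a mid vowel in word-final position, so it raises to [i]. /xevimgivinbe/ → xevimgivinbi.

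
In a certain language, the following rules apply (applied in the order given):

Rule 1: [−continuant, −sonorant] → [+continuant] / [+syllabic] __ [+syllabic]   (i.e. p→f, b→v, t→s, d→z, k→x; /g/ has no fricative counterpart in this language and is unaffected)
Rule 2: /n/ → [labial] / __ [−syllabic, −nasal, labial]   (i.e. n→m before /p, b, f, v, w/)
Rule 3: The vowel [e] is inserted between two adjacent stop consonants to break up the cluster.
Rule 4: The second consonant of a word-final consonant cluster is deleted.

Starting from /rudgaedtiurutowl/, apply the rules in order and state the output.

rudegaedetiurusow

Rule 1 (intervocalic spirantization): /t/ is a stop between vowels /u/ and /o/, so it spirantizes to the fricative [s]. /rudgaedtiurutowl/ → rudgaedtiurusowl.
Rule 2 (nasal place assimilation): no segment meets the environment; /rudgaedtiurusowl/ is unchanged.
Rule 3 (stop-cluster e-epenthesis): /d/ and /g/ form a stop–stop cluster, so [e] is inserted between them. /d/ and /t/ form a stop–stop cluster, so [e] is inserted between them. /rudgaedtiurusowl/ → rudegaedetiurusowl.
Rule 4 (final cluster simplification): /l/ is the second consonant of a word-final cluster /wl/, so it deletes. /rudegaedetiurusowl/ → rudegaedetiurusow.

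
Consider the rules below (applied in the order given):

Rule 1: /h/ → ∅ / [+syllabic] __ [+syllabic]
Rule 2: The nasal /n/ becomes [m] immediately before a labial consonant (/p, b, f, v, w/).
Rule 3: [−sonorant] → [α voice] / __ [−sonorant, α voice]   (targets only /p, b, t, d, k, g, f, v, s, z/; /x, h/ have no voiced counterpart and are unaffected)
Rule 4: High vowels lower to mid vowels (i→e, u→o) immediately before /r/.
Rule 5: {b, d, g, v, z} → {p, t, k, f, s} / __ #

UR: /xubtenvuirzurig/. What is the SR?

Rule 1 (intervocalic h-deletion): no segment meets the environment; /xubtenvuirzurig/ is unchanged.
Rule 2 (nasal place assimilation): /n/ precedes the labial consonant /v/, so it assimilates in place to [m]. /xubtenvuirzurig/ → xubtemvuirzurig.
Rule 3 (regressive voicing assimilation): /b/ precedes the voiceless obstruent /t/, so it devoices to [p] by assimilation. /xubtemvuirzurig/ → xuptemvuirzurig.
Rule 4 (pre-rhotic lowering): /i/ is a high vowel immediately before /r/, so it lowers to [e]. /u/ is a high vowel immediately before /r/, so it lowers to [o]. /xuptemvuirzurig/ → xuptemvuerzorig.
Rule 5 (final devoicing): /g/ is a voiced obstruent in word-final position, so it devoices to [k]. /xuptemvuerzorig/ → xuptemvuerzorik.

xuptemvuerzorik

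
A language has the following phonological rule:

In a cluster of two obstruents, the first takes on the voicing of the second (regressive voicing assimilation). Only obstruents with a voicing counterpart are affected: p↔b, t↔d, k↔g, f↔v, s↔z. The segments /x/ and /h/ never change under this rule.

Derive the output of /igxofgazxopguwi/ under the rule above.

ikxovgasxobguwi

/g/ precedes the voiceless obstruent /x/, so it devoices to [k] by assimilation.
/f/ precedes the voiced obstruent /g/, so it voices to [v] by assimilation.
/z/ precedes the voiceless obstruent /x/, so it devoices to [s] by assimilation.
/p/ precedes the voiced obstruent /g/, so it voices to [b] by assimilation.
The other instances of /g/ do not occur in the required environment and remain unchanged.
Surface form: [ikxovgasxobguwi].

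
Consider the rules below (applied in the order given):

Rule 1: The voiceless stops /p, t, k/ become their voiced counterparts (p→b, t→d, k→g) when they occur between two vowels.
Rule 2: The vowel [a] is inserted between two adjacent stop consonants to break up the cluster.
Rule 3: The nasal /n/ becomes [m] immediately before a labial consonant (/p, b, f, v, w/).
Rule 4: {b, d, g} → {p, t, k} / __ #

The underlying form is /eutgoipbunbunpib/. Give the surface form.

Rule 1 (intervocalic voicing): no segment meets the environment; /eutgoipbunbunpib/ is unchanged.
Rule 2 (stop-cluster a-epenthesis): /t/ and /g/ form a stop–stop cluster, so [a] is inserted between them. /p/ and /b/ form a stop–stop cluster, so [a] is inserted between them. /eutgoipbunbunpib/ → eutagoipabunbunpib.
Rule 3 (nasal place assimilation): /n/ precedes the labial consonant /b/, so it assimilates in place to [m]. /n/ precedes the labial consonant /p/, so it assimilates in place to [m]. /eutagoipabunbunpib/ → eutagoipabumbumpib.
Rule 4 (final devoicing): /b/ is a voiced stop in word-final position, so it devoices to [p]. /eutagoipabumbumpib/ → eutagoipabumbumpip.

eutagoipabumbumpip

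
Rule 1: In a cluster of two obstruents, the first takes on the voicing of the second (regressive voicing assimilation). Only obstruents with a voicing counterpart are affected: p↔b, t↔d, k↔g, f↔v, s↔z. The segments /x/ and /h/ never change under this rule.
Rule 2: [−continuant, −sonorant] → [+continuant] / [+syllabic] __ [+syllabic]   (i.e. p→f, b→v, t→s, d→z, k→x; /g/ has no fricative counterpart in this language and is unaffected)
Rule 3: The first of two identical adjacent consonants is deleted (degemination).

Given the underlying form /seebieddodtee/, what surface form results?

seeviedotee

Rule 1 (regressive voicing assimilation): /d/ precedes the voiceless obstruent /t/, so it devoices to [t] by assimilation. /seebieddodtee/ → seebieddottee.
Rule 2 (intervocalic spirantization): /b/ is a stop between vowels /e/ and /i/, so it spirantizes to the fricative [v]. /seebieddottee/ → seevieddottee.
Rule 3 (degemination): /dd/ is a geminate; the first /d/ deletes. /tt/ is a geminate; the first /t/ deletes. /seevieddottee/ → seeviedotee.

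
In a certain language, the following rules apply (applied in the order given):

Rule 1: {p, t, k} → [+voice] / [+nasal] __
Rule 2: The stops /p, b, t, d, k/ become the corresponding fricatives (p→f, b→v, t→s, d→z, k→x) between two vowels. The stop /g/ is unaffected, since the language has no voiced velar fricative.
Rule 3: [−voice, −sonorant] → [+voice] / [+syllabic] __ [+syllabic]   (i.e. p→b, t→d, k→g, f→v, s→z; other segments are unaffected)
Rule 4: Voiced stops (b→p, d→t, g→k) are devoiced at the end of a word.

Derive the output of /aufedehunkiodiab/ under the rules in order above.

Rule 1 (post-nasal voicing): /k/ is a voiceless stop immediately after the nasal /n/, so it voices to [g]. /aufedehunkiodiab/ → aufedehungiodiab.
Rule 2 (intervocalic spirantization): /d/ is a stop between vowels /e/ and /e/, so it spirantizes to the fricative [z]. /d/ is a stop between vowels /o/ and /i/, so it spirantizes to the fricative [z]. /aufedehungiodiab/ → aufezehungioziab.
Rule 3 (intervocalic voicing): /f/ is a voiceless obstruent between vowels /u/ and /e/, so it voices to [v]. /aufezehungioziab/ → auvezehungioziab.
Rule 4 (final devoicing): /b/ is a voiced stop in word-final position, so it devoices to [p]. /auvezehungioziab/ → auvezehungioziap.

auvezehungioziap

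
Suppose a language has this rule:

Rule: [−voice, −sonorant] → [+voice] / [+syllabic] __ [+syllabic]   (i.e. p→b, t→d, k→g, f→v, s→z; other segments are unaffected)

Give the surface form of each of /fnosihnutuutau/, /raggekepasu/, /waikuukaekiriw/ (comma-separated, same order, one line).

fnozihnuduudau, raggegebazu, waiguugaegiriw

/fnosihnutuutau/: /s/ is a voiceless obstruent between vowels /o/ and /i/, so it voices to [z]. /t/ is a voiceless obstruent between vowels /u/ and /u/, so it voices to [d]. /t/ is a voiceless obstruent between vowels /u/ and /a/, so it voices to [d]. → [fnozihnuduudau].
/raggekepasu/: /k/ is a voiceless obstruent between vowels /e/ and /e/, so it voices to [g]. /p/ is a voiceless obstruent between vowels /e/ and /a/, so it voices to [b]. /s/ is a voiceless obstruent between vowels /a/ and /u/, so it voices to [z]. → [raggegebazu].
/waikuukaekiriw/: /k/ is a voiceless obstruent between vowels /i/ and /u/, so it voices to [g]. /k/ is a voiceless obstruent between vowels /u/ and /a/, so it voices to [g]. /k/ is a voiceless obstruent between vowels /e/ and /i/, so it voices to [g]. → [waiguugaegiriw].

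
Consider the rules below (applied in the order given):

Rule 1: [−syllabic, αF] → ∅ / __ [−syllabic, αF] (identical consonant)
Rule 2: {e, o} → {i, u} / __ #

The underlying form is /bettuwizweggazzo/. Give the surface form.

betuwizwegazu

Rule 1 (degemination): /tt/ is a geminate; the first /t/ deletes. /gg/ is a geminate; the first /g/ deletes. /zz/ is a geminate; the first /z/ deletes. /bettuwizweggazzo/ → betuwizwegazo.
Rule 2 (final vowel raising): /o/ is a mid vowel in word-final position, so it raises to [u]. /betuwizwegazo/ → betuwizwegazu.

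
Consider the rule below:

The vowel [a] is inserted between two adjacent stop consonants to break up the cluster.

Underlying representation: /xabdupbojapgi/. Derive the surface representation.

/b/ and /d/ form a stop–stop cluster, so [a] is inserted between them.
/p/ and /b/ form a stop–stop cluster, so [a] is inserted between them.
/p/ and /g/ form a stop–stop cluster, so [a] is inserted between them.
Surface form: [xabadupabojapagi].

xabadupabojapagi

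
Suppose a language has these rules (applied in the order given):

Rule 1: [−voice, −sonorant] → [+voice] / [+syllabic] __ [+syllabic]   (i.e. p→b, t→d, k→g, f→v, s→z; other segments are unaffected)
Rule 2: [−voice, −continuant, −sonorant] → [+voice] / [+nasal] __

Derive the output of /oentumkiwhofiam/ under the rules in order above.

oendumgiwhoviam

Rule 1 (intervocalic voicing): /f/ is a voiceless obstruent between vowels /o/ and /i/, so it voices to [v]. /oentumkiwhofiam/ → oentumkiwhoviam.
Rule 2 (post-nasal voicing): /t/ is a voiceless stop immediately after the nasal /n/, so it voices to [d]. /k/ is a voiceless stop immediately after the nasal /m/, so it voices to [g]. /oentumkiwhoviam/ → oendumgiwhoviam.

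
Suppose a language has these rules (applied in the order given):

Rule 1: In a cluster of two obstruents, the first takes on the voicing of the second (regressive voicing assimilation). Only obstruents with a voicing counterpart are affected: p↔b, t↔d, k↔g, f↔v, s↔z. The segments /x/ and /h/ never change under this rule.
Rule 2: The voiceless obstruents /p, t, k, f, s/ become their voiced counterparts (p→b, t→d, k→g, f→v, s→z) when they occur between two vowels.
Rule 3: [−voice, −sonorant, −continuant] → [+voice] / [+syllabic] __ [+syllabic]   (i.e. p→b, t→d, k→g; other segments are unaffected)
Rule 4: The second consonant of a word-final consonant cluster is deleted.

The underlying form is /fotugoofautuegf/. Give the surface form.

fodugoovauduek

Rule 1 (regressive voicing assimilation): /g/ precedes the voiceless obstruent /f/, so it devoices to [k] by assimilation. /fotugoofautuegf/ → fotugoofautuekf.
Rule 2 (intervocalic voicing): /t/ is a voiceless obstruent between vowels /o/ and /u/, so it voices to [d]. /f/ is a voiceless obstruent between vowels /o/ and /a/, so it voices to [v]. /t/ is a voiceless obstruent between vowels /u/ and /u/, so it voices to [d]. /fotugoofautuekf/ → fodugoovauduekf.
Rule 3 (intervocalic voicing): no segment meets the environment; /fodugoovauduekf/ is unchanged.
Rule 4 (final cluster simplification): /f/ is the second consonant of a word-final cluster /kf/, so it deletes. /fodugoovauduekf/ → fodugoovauduek.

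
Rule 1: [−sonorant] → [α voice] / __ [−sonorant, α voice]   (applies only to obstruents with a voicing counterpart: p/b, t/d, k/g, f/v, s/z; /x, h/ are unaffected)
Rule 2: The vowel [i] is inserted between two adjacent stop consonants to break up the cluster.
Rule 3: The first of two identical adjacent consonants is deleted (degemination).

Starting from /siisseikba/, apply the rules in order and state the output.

siiseigiba

Rule 1 (regressive voicing assimilation): /k/ precedes the voiced obstruent /b/, so it voices to [g] by assimilation. /siisseikba/ → siisseigba.
Rule 2 (stop-cluster i-epenthesis): /g/ and /b/ form a stop–stop cluster, so [i] is inserted between them. /siisseigba/ → siisseigiba.
Rule 3 (degemination): /ss/ is a geminate; the first /s/ deletes. /siisseigiba/ → siiseigiba.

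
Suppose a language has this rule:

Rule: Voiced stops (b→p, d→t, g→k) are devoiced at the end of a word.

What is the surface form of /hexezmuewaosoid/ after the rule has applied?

/d/ is a voiced stop in word-final position, so it devoices to [t].
Surface form: [hexezmuewaosoit].

hexezmuewaosoit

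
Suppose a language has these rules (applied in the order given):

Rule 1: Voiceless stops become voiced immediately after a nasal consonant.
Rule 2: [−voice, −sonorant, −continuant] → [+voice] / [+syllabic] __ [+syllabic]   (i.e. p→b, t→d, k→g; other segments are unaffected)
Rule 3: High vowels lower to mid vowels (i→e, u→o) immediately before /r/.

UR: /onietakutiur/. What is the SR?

Rule 1 (post-nasal voicing): no segment meets the environment; /onietakutiur/ is unchanged.
Rule 2 (intervocalic voicing): /t/ is a voiceless stop between vowels /e/ and /a/, so it voices to [d]. /k/ is a voiceless stop between vowels /a/ and /u/, so it voices to [g]. /t/ is a voiceless stop between vowels /u/ and /i/, so it voices to [d]. /onietakutiur/ → oniedagudiur.
Rule 3 (pre-rhotic lowering): /u/ is a high vowel immediately before /r/, so it lowers to [o]. /oniedagudiur/ → oniedagudior.

oniedagudior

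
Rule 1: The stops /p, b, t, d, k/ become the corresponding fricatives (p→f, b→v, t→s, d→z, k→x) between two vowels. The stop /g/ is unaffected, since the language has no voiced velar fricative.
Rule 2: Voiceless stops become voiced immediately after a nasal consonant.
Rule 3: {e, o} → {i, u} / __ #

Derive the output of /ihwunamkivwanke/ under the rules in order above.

ihwunamgivwangi

Rule 1 (intervocalic spirantization): no segment meets the environment; /ihwunamkivwanke/ is unchanged.
Rule 2 (post-nasal voicing): /k/ is a voiceless stop immediately after the nasal /m/, so it voices to [g]. /k/ is a voiceless stop immediately after the nasal /n/, so it voices to [g]. /ihwunamkivwanke/ → ihwunamgivwange.
Rule 3 (final vowel raising): /e/ is a mid vowel in word-final position, so it raises to [i]. /ihwunamgivwange/ → ihwunamgivwangi.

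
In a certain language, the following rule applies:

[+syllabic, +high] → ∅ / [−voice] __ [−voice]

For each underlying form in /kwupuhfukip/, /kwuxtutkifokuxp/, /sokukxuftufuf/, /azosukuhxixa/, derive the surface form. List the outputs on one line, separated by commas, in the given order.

/kwupuhfukip/: /u/ is a high vowel flanked by voiceless consonants /p/ and /h/, so it deletes. /u/ is a high vowel flanked by voiceless consonants /f/ and /k/, so it deletes. /i/ is a high vowel flanked by voiceless consonants /k/ and /p/, so it deletes. → [kwuphfkp].
/kwuxtutkifokuxp/: /u/ is a high vowel flanked by voiceless consonants /t/ and /t/, so it deletes. /i/ is a high vowel flanked by voiceless consonants /k/ and /f/, so it deletes. /u/ is a high vowel flanked by voiceless consonants /k/ and /x/, so it deletes. → [kwuxttkfokxp].
/sokukxuftufuf/: /u/ is a high vowel flanked by voiceless consonants /k/ and /k/, so it deletes. /u/ is a high vowel flanked by voiceless consonants /x/ and /f/, so it deletes. /u/ is a high vowel flanked by voiceless consonants /t/ and /f/, so it deletes. /u/ is a high vowel flanked by voiceless consonants /f/ and /f/, so it deletes. → [sokkxftff].
/azosukuhxixa/: /u/ is a high vowel flanked by voiceless consonants /s/ and /k/, so it deletes. /u/ is a high vowel flanked by voiceless consonants /k/ and /h/, so it deletes. /i/ is a high vowel flanked by voiceless consonants /x/ and /x/, so it deletes. → [azoskhxxa].

kwuphfkp, kwuxttkfokxp, sokkxftff, azoskhxxa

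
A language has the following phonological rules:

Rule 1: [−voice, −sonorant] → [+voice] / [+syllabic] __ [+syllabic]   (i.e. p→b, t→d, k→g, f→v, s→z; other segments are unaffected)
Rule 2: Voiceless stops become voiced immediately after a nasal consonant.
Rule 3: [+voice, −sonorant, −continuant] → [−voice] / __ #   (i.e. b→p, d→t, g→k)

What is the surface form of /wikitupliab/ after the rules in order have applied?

Rule 1 (intervocalic voicing): /k/ is a voiceless obstruent between vowels /i/ and /i/, so it voices to [g]. /t/ is a voiceless obstruent between vowels /i/ and /u/, so it voices to [d]. /wikitupliab/ → wigidupliab.
Rule 2 (post-nasal voicing): no segment meets the environment; /wigidupliab/ is unchanged.
Rule 3 (final devoicing): /b/ is a voiced stop in word-final position, so it devoices to [p]. /wigidupliab/ → wigidupliap.

wigidupliap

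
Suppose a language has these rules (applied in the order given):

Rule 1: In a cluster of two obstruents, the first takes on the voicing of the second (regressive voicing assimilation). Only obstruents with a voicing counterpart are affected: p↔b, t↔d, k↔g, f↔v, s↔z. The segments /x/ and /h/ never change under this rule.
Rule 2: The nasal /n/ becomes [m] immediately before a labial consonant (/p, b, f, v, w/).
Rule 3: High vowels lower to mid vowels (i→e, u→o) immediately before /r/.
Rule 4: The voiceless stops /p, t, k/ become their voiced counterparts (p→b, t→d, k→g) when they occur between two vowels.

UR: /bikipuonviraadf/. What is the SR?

Rule 1 (regressive voicing assimilation): /d/ precedes the voiceless obstruent /f/, so it devoices to [t] by assimilation. /bikipuonviraadf/ → bikipuonviraatf.
Rule 2 (nasal place assimilation): /n/ precedes the labial consonant /v/, so it assimilates in place to [m]. /bikipuonviraatf/ → bikipuomviraatf.
Rule 3 (pre-rhotic lowering): /i/ is a high vowel immediately before /r/, so it lowers to [e]. /bikipuomviraatf/ → bikipuomveraatf.
Rule 4 (intervocalic voicing): /k/ is a voiceless stop between vowels /i/ and /i/, so it voices to [g]. /p/ is a voiceless stop between vowels /i/ and /u/, so it voices to [b]. /bikipuomveraatf/ → bigibuomveraatf.

bigibuomveraatf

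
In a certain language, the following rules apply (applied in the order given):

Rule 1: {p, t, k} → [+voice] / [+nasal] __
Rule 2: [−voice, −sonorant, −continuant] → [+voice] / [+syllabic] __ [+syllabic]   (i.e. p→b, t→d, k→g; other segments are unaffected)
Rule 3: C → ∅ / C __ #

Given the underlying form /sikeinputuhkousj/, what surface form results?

Rule 1 (post-nasal voicing): /p/ is a voiceless stop immediately after the nasal /n/, so it voices to [b]. /sikeinputuhkousj/ → sikeinbutuhkousj.
Rule 2 (intervocalic voicing): /k/ is a voiceless stop between vowels /i/ and /e/, so it voices to [g]. /t/ is a voiceless stop between vowels /u/ and /u/, so it voices to [d]. /sikeinbutuhkousj/ → sigeinbuduhkousj.
Rule 3 (final cluster simplification): /j/ is the second consonant of a word-final cluster /sj/, so it deletes. /sigeinbuduhkousj/ → sigeinbuduhkous.

sigeinbuduhkous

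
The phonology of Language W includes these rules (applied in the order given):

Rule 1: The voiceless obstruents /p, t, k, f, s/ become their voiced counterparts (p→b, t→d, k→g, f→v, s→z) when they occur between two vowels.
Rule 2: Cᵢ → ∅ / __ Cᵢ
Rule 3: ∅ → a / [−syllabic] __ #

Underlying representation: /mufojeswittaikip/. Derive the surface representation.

Rule 1 (intervocalic voicing): /f/ is a voiceless obstruent between vowels /u/ and /o/, so it voices to [v]. /k/ is a voiceless obstruent between vowels /i/ and /i/, so it voices to [g]. /mufojeswittaikip/ → muvojeswittaigip.
Rule 2 (degemination): /tt/ is a geminate; the first /t/ deletes. /muvojeswittaigip/ → muvojeswitaigip.
Rule 3 (final a-epenthesis): the form ends in the consonant /p/, so [a] is inserted word-finally. /muvojeswitaigip/ → muvojeswitaigipa.

muvojeswitaigipa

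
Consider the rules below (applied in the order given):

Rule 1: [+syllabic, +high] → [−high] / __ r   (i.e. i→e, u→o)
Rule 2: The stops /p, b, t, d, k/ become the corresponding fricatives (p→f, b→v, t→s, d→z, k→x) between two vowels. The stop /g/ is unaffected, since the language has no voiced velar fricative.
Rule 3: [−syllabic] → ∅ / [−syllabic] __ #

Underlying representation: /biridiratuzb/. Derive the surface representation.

Rule 1 (pre-rhotic lowering): /i/ is a high vowel immediately before /r/, so it lowers to [e]. /i/ is a high vowel immediately before /r/, so it lowers to [e]. /biridiratuzb/ → berideratuzb.
Rule 2 (intervocalic spirantization): /d/ is a stop between vowels /i/ and /e/, so it spirantizes to the fricative [z]. /t/ is a stop between vowels /a/ and /u/, so it spirantizes to the fricative [s]. /berideratuzb/ → berizerasuzb.
Rule 3 (final cluster simplification): /b/ is the second consonant of a word-final cluster /zb/, so it deletes. /berizerasuzb/ → berizerasuz.

berizerasuz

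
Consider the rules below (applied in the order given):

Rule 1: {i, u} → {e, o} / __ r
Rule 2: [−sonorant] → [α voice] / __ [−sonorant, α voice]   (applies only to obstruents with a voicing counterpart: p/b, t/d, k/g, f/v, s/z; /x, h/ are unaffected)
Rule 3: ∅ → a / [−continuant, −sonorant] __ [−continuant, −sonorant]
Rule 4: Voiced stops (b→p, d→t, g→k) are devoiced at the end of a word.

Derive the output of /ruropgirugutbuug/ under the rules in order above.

rorobagerugudabuuk

Rule 1 (pre-rhotic lowering): /u/ is a high vowel immediately before /r/, so it lowers to [o]. /i/ is a high vowel immediately before /r/, so it lowers to [e]. /ruropgirugutbuug/ → roropgerugutbuug.
Rule 2 (regressive voicing assimilation): /p/ precedes the voiced obstruent /g/, so it voices to [b] by assimilation. /t/ precedes the voiced obstruent /b/, so it voices to [d] by assimilation. /roropgerugutbuug/ → rorobgerugudbuug.
Rule 3 (stop-cluster a-epenthesis): /b/ and /g/ form a stop–stop cluster, so [a] is inserted between them. /d/ and /b/ form a stop–stop cluster, so [a] is inserted between them. /rorobgerugudbuug/ → rorobagerugudabuug.
Rule 4 (final devoicing): /g/ is a voiced stop in word-final position, so it devoices to [k]. /rorobagerugudabuug/ → rorobagerugudabuuk.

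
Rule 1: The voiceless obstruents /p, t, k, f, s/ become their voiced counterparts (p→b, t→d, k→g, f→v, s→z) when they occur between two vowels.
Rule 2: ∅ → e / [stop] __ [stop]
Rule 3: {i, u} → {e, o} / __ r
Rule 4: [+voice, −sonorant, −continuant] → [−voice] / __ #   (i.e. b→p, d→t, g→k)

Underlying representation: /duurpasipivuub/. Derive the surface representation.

duorpazibivuup

Rule 1 (intervocalic voicing): /s/ is a voiceless obstruent between vowels /a/ and /i/, so it voices to [z]. /p/ is a voiceless obstruent between vowels /i/ and /i/, so it voices to [b]. /duurpasipivuub/ → duurpazibivuub.
Rule 2 (stop-cluster e-epenthesis): no segment meets the environment; /duurpazibivuub/ is unchanged.
Rule 3 (pre-rhotic lowering): /u/ is a high vowel immediately before /r/, so it lowers to [o]. /duurpazibivuub/ → duorpazibivuub.
Rule 4 (final devoicing): /b/ is a voiced stop in word-final position, so it devoices to [p]. /duorpazibivuub/ → duorpazibivuup.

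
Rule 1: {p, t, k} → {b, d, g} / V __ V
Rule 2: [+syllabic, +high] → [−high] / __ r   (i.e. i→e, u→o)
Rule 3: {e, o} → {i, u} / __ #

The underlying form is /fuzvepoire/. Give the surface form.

Rule 1 (intervocalic voicing): /p/ is a voiceless stop between vowels /e/ and /o/, so it voices to [b]. /fuzvepoire/ → fuzveboire.
Rule 2 (pre-rhotic lowering): /i/ is a high vowel immediately before /r/, so it lowers to [e]. /fuzveboire/ → fuzveboere.
Rule 3 (final vowel raising): /e/ is a mid vowel in word-final position, so it raises to [i]. /fuzveboere/ → fuzveboeri.

fuzveboeri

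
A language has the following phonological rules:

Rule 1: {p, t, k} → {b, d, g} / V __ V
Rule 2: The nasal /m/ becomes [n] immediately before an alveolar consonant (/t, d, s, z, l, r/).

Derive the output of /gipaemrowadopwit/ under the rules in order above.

Rule 1 (intervocalic voicing): /p/ is a voiceless stop between vowels /i/ and /a/, so it voices to [b]. /gipaemrowadopwit/ → gibaemrowadopwit.
Rule 2 (nasal place assimilation): /m/ precedes the alveolar consonant /r/, so it assimilates in place to [n]. /gibaemrowadopwit/ → gibaenrowadopwit.

gibaenrowadopwit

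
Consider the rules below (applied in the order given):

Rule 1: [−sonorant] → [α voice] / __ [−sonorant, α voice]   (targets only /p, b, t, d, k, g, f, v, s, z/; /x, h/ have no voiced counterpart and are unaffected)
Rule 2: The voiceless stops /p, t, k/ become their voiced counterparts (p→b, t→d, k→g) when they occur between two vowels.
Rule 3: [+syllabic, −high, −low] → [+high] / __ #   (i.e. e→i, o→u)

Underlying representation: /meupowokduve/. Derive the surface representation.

meubowogduvi

Rule 1 (regressive voicing assimilation): /k/ precedes the voiced obstruent /d/, so it voices to [g] by assimilation. /meupowokduve/ → meupowogduve.
Rule 2 (intervocalic voicing): /p/ is a voiceless stop between vowels /u/ and /o/, so it voices to [b]. /meupowogduve/ → meubowogduve.
Rule 3 (final vowel raising): /e/ is a mid vowel in word-final position, so it raises to [i]. /meubowogduve/ → meubowogduvi.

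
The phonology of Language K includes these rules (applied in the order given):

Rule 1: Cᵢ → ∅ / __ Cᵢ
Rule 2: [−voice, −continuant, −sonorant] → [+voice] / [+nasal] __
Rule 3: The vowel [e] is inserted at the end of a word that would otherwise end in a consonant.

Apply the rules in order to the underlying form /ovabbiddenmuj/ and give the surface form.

Rule 1 (degemination): /bb/ is a geminate; the first /b/ deletes. /dd/ is a geminate; the first /d/ deletes. /ovabbiddenmuj/ → ovabidenmuj.
Rule 2 (post-nasal voicing): no segment meets the environment; /ovabidenmuj/ is unchanged.
Rule 3 (final e-epenthesis): the form ends in the consonant /j/, so [e] is inserted word-finally. /ovabidenmuj/ → ovabidenmuje.

ovabidenmuje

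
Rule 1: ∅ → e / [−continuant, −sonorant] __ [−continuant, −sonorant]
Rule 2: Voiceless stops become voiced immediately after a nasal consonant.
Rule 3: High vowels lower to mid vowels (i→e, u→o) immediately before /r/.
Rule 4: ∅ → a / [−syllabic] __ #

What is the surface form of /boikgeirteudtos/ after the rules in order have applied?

boikegeerteudetosa

Rule 1 (stop-cluster e-epenthesis): /k/ and /g/ form a stop–stop cluster, so [e] is inserted between them. /d/ and /t/ form a stop–stop cluster, so [e] is inserted between them. /boikgeirteudtos/ → boikegeirteudetos.
Rule 2 (post-nasal voicing): no segment meets the environment; /boikegeirteudetos/ is unchanged.
Rule 3 (pre-rhotic lowering): /i/ is a high vowel immediately before /r/, so it lowers to [e]. /boikegeirteudetos/ → boikegeerteudetos.
Rule 4 (final a-epenthesis): the form ends in the consonant /s/, so [a] is inserted word-finally. /boikegeerteudetos/ → boikegeerteudetosa.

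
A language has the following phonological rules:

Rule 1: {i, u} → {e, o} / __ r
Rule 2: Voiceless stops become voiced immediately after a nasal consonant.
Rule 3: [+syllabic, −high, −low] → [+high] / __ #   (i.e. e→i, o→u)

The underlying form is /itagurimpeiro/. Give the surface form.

itagorimbeeru

Rule 1 (pre-rhotic lowering): /u/ is a high vowel immediately before /r/, so it lowers to [o]. /i/ is a high vowel immediately before /r/, so it lowers to [e]. /itagurimpeiro/ → itagorimpeero.
Rule 2 (post-nasal voicing): /p/ is a voiceless stop immediately after the nasal /m/, so it voices to [b]. /itagorimpeero/ → itagorimbeero.
Rule 3 (final vowel raising): /o/ is a mid vowel in word-final position, so it raises to [u]. /itagorimbeero/ → itagorimbeeru.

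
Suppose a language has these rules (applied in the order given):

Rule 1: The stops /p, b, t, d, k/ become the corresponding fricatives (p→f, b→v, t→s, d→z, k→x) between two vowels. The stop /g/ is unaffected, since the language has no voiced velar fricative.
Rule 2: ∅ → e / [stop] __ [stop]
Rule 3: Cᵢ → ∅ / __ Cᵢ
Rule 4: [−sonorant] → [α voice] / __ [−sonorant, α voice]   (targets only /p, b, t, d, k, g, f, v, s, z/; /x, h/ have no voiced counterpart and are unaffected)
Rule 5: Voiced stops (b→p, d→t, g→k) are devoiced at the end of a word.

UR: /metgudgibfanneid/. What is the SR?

Rule 1 (intervocalic spirantization): no segment meets the environment; /metgudgibfanneid/ is unchanged.
Rule 2 (stop-cluster e-epenthesis): /t/ and /g/ form a stop–stop cluster, so [e] is inserted between them. /d/ and /g/ form a stop–stop cluster, so [e] is inserted between them. /metgudgibfanneid/ → metegudegibfanneid.
Rule 3 (degemination): /nn/ is a geminate; the first /n/ deletes. /metegudegibfanneid/ → metegudegibfaneid.
Rule 4 (regressive voicing assimilation): /b/ precedes the voiceless obstruent /f/, so it devoices to [p] by assimilation. /metegudegibfaneid/ → metegudegipfaneid.
Rule 5 (final devoicing): /d/ is a voiced stop in word-final position, so it devoices to [t]. /metegudegipfaneid/ → metegudegipfaneit.

metegudegipfaneit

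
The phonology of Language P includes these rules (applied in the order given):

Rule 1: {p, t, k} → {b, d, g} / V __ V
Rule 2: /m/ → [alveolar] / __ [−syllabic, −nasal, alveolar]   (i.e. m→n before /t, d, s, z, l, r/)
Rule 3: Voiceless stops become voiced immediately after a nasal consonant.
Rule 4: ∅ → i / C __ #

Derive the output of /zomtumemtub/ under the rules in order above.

zondumendubi

Rule 1 (intervocalic voicing): no segment meets the environment; /zomtumemtub/ is unchanged.
Rule 2 (nasal place assimilation): /m/ precedes the alveolar consonant /t/, so it assimilates in place to [n]. /m/ precedes the alveolar consonant /t/, so it assimilates in place to [n]. /zomtumemtub/ → zontumentub.
Rule 3 (post-nasal voicing): /t/ is a voiceless stop immediately after the nasal /n/, so it voices to [d]. /t/ is a voiceless stop immediately after the nasal /n/, so it voices to [d]. /zontumentub/ → zondumendub.
Rule 4 (final i-epenthesis): the form ends in the consonant /b/, so [i] is inserted word-finally. /zondumendub/ → zondumendubi.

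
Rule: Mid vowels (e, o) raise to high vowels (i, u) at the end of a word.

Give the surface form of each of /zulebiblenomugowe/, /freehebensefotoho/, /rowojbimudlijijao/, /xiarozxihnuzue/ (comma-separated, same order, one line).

/zulebiblenomugowe/: /e/ is a mid vowel in word-final position, so it raises to [i]. → [zulebiblenomugowi].
/freehebensefotoho/: /o/ is a mid vowel in word-final position, so it raises to [u]. → [freehebensefotohu].
/rowojbimudlijijao/: /o/ is a mid vowel in word-final position, so it raises to [u]. → [rowojbimudlijijau].
/xiarozxihnuzue/: /e/ is a mid vowel in word-final position, so it raises to [i]. → [xiarozxihnuzui].

zulebiblenomugowi, freehebensefotohu, rowojbimudlijijau, xiarozxihnuzui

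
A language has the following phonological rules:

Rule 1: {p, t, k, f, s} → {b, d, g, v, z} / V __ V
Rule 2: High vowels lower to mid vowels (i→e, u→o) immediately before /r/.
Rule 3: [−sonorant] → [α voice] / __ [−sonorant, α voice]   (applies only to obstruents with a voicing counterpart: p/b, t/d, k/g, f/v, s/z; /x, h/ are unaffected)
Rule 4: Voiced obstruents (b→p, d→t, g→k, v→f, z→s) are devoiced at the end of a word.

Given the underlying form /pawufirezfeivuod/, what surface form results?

Rule 1 (intervocalic voicing): /f/ is a voiceless obstruent between vowels /u/ and /i/, so it voices to [v]. /pawufirezfeivuod/ → pawuvirezfeivuod.
Rule 2 (pre-rhotic lowering): /i/ is a high vowel immediately before /r/, so it lowers to [e]. /pawuvirezfeivuod/ → pawuverezfeivuod.
Rule 3 (regressive voicing assimilation): /z/ precedes the voiceless obstruent /f/, so it devoices to [s] by assimilation. /pawuverezfeivuod/ → pawuveresfeivuod.
Rule 4 (final devoicing): /d/ is a voiced obstruent in word-final position, so it devoices to [t]. /pawuveresfeivuod/ → pawuveresfeivuot.

pawuveresfeivuot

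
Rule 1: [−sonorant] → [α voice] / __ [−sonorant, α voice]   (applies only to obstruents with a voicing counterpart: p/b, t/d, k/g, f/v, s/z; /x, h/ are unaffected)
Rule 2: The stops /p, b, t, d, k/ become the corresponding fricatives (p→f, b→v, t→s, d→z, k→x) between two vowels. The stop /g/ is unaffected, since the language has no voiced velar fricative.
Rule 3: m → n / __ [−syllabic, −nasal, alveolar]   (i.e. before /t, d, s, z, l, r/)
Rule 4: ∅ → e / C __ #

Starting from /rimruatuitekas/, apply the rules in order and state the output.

rinruasuisexase

Rule 1 (regressive voicing assimilation): no segment meets the environment; /rimruatuitekas/ is unchanged.
Rule 2 (intervocalic spirantization): /t/ is a stop between vowels /a/ and /u/, so it spirantizes to the fricative [s]. /t/ is a stop between vowels /i/ and /e/, so it spirantizes to the fricative [s]. /k/ is a stop between vowels /e/ and /a/, so it spirantizes to the fricative [x]. /rimruatuitekas/ → rimruasuisexas.
Rule 3 (nasal place assimilation): /m/ precedes the alveolar consonant /r/, so it assimilates in place to [n]. /rimruasuisexas/ → rinruasuisexas.
Rule 4 (final e-epenthesis): the form ends in the consonant /s/, so [e] is inserted word-finally. /rinruasuisexas/ → rinruasuisexase.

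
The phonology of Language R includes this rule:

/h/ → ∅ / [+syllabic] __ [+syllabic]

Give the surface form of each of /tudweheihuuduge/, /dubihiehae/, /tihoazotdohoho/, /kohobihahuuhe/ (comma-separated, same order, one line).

tudweeiuuduge, dubiieae, tioazotdooo, koobiauue

/tudweheihuuduge/: /h/ occurs between vowels /e/ and /e/, so it deletes. /h/ occurs between vowels /i/ and /u/, so it deletes. → [tudweeiuuduge].
/dubihiehae/: /h/ occurs between vowels /i/ and /i/, so it deletes. /h/ occurs between vowels /e/ and /a/, so it deletes. → [dubiieae].
/tihoazotdohoho/: /h/ occurs between vowels /i/ and /o/, so it deletes. /h/ occurs between vowels /o/ and /o/, so it deletes. /h/ occurs between vowels /o/ and /o/, so it deletes. → [tioazotdooo].
/kohobihahuuhe/: /h/ occurs between vowels /o/ and /o/, so it deletes. /h/ occurs between vowels /i/ and /a/, so it deletes. /h/ occurs between vowels /a/ and /u/, so it deletes. /h/ occurs between vowels /u/ and /e/, so it deletes. → [koobiauue].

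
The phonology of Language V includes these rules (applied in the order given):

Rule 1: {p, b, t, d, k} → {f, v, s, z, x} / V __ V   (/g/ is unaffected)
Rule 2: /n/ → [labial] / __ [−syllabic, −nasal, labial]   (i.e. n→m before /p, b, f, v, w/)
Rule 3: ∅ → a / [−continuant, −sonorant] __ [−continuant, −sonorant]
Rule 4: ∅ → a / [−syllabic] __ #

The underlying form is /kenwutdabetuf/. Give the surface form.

Rule 1 (intervocalic spirantization): /b/ is a stop between vowels /a/ and /e/, so it spirantizes to the fricative [v]. /t/ is a stop between vowels /e/ and /u/, so it spirantizes to the fricative [s]. /kenwutdabetuf/ → kenwutdavesuf.
Rule 2 (nasal place assimilation): /n/ precedes the labial consonant /w/, so it assimilates in place to [m]. /kenwutdavesuf/ → kemwutdavesuf.
Rule 3 (stop-cluster a-epenthesis): /t/ and /d/ form a stop–stop cluster, so [a] is inserted between them. /kemwutdavesuf/ → kemwutadavesuf.
Rule 4 (final a-epenthesis): the form ends in the consonant /f/, so [a] is inserted word-finally. /kemwutadavesuf/ → kemwutadavesufa.

kemwutadavesufa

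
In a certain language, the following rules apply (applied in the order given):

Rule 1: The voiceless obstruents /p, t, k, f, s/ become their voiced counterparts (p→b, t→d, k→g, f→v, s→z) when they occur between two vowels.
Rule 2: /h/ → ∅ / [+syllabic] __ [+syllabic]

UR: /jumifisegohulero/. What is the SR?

jumivizegoulero

Rule 1 (intervocalic voicing): /f/ is a voiceless obstruent between vowels /i/ and /i/, so it voices to [v]. /s/ is a voiceless obstruent between vowels /i/ and /e/, so it voices to [z]. /jumifisegohulero/ → jumivizegohulero.
Rule 2 (intervocalic h-deletion): /h/ occurs between vowels /o/ and /u/, so it deletes. /jumivizegohulero/ → jumivizegoulero.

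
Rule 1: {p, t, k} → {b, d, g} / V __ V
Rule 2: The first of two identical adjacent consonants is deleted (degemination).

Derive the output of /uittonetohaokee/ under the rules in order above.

uitonedohaogee

Rule 1 (intervocalic voicing): /t/ is a voiceless stop between vowels /e/ and /o/, so it voices to [d]. /k/ is a voiceless stop between vowels /o/ and /e/, so it voices to [g]. /uittonetohaokee/ → uittonedohaogee.
Rule 2 (degemination): /tt/ is a geminate; the first /t/ deletes. /uittonedohaogee/ → uitonedohaogee.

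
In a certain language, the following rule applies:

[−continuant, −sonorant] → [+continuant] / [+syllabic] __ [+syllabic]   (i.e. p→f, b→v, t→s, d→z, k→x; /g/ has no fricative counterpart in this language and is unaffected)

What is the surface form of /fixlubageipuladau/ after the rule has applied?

/b/ is a stop between vowels /u/ and /a/, so it spirantizes to the fricative [v].
/p/ is a stop between vowels /i/ and /u/, so it spirantizes to the fricative [f].
/d/ is a stop between vowels /a/ and /a/, so it spirantizes to the fricative [z].
Surface form: [fixluvageifulazau].

fixluvageifulazau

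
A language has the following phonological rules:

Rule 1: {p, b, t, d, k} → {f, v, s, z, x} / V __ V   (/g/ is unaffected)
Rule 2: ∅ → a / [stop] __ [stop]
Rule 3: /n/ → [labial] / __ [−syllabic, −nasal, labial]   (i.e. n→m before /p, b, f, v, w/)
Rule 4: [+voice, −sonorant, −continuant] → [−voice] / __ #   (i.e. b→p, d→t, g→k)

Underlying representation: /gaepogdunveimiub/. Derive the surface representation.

Rule 1 (intervocalic spirantization): /p/ is a stop between vowels /e/ and /o/, so it spirantizes to the fricative [f]. /gaepogdunveimiub/ → gaefogdunveimiub.
Rule 2 (stop-cluster a-epenthesis): /g/ and /d/ form a stop–stop cluster, so [a] is inserted between them. /gaefogdunveimiub/ → gaefogadunveimiub.
Rule 3 (nasal place assimilation): /n/ precedes the labial consonant /v/, so it assimilates in place to [m]. /gaefogadunveimiub/ → gaefogadumveimiub.
Rule 4 (final devoicing): /b/ is a voiced stop in word-final position, so it devoices to [p]. /gaefogadumveimiub/ → gaefogadumveimiup.

gaefogadumveimiup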